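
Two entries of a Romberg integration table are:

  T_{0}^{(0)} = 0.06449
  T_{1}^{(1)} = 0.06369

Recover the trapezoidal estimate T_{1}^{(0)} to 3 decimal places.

From T_{1}^{(1)} = (4·T_{1}^{(0)} − T_{0}^{(0)})/3, solve for T_{1}^{(0)}:
4·T_{1}^{(0)} = 3·0.06369 + 0.06449 = 0.25556
T_{1}^{(0)} = 0.06389

0.064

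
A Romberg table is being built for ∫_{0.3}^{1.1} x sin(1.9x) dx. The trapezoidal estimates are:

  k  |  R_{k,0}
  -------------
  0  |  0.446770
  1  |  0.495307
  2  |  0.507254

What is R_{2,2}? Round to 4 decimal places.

Richardson extrapolation on the trapezoidal column (denominator 4−1=3):
R_{1,1} = 0.495307 + (0.495307 − 0.446770)/3 = 0.511486
R_{2,1} = 0.507254 + (0.507254 − 0.495307)/3 = 0.511236
R_{2,2} = (16·0.511236 − 0.511486) / 15 = 0.511219

0.5112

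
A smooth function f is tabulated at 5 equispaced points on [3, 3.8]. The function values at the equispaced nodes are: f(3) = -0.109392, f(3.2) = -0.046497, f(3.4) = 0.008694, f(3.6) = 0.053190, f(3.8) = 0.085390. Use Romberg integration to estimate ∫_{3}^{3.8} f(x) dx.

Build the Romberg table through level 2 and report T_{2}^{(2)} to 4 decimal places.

0.0013

T_{0}^{(0)} (trapezoid, 1 panel, h=0.8000): -0.009601
T_{1}^{(0)} (trapezoid, 2 panels, h=0.4000): -0.001323
T_{2}^{(0)} (trapezoid, 4 panels, h=0.2000): 0.000677
T_{1}^{(1)} = -0.001323 + (-0.001323 − (-0.009601))/3 = 0.001436
T_{2}^{(1)} = 0.000677 + (0.000677 − (-0.001323))/3 = 0.001344
T_{2}^{(2)} = 0.001344 + (0.001344 − 0.001436)/15 = 0.001338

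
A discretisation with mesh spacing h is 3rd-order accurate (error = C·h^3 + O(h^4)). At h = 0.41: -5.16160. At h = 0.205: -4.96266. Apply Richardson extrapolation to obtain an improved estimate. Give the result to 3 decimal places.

-4.934

The leading error scales as h^3; refining by a factor of 2 reduces it by 2^3 = 8.
Extrapolated value = (8·A(h/2) − A(h)) / (8 − 1)
= (8·(-4.96266) − (-5.16160)) / 7
= -34.53968 / 7 = -4.93424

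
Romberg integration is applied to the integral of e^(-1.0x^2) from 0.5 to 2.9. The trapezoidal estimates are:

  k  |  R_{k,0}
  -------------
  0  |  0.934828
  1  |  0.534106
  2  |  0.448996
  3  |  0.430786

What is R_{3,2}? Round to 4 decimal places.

0.4250

Richardson extrapolation on the trapezoidal column (denominator 4−1=3):
R_{2,1} = 0.448996 + (0.448996 − 0.534106)/3 = 0.420626
R_{3,1} = 0.430786 + (0.430786 − 0.448996)/3 = 0.424716
R_{3,2} = (16·0.424716 − 0.420626) / 15 = 0.424989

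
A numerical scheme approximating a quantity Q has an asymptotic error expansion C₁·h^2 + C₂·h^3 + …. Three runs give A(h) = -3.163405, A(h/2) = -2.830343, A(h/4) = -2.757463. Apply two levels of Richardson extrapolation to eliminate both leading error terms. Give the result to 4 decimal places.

First eliminate the h^2 term (factor 2^2 = 4):
  B₁ = (4·(-2.830343) − (-3.163405))/3 = -2.719322
  B₂ = (4·(-2.757463) − (-2.830343))/3 = -2.733170
Then eliminate the h^3 term (factor 2^3 = 8):
  (8·(-2.733170) − (-2.719322))/7 = -2.735148

-2.7351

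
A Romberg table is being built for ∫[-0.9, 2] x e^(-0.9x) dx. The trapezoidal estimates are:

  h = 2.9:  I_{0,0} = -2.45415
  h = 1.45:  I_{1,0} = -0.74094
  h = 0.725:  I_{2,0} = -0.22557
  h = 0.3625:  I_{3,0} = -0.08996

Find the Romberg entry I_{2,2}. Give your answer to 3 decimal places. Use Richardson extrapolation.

Richardson extrapolation on the trapezoidal column (denominator 4−1=3):
I_{1,1} = (4·(-0.74094) − (-2.45415)) / 3 = -0.16987
I_{2,1} = -0.22557 + (-0.22557 − (-0.74094))/3 = -0.05378
I_{2,2} = -0.05378 + (-0.05378 − (-0.16987))/15 = -0.04604

-0.046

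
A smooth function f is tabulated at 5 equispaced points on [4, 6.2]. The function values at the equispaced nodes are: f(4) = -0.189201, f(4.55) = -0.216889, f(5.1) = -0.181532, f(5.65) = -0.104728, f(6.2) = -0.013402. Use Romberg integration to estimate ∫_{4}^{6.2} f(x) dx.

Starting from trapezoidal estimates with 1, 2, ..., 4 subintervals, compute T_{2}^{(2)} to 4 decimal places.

-0.3395

T_{0}^{(0)} (trapezoid, 1 panel, h=2.2000): -0.222863
T_{1}^{(0)} (trapezoid, 2 panels, h=1.1000): -0.311117
T_{2}^{(0)} (trapezoid, 4 panels, h=0.5500): -0.332448
T_{1}^{(1)} = -0.311117 + (-0.311117 − (-0.222863))/3 = -0.340535
T_{2}^{(1)} = -0.332448 + (-0.332448 − (-0.311117))/3 = -0.339558
T_{2}^{(2)} = -0.339558 + (-0.339558 − (-0.340535))/15 = -0.339493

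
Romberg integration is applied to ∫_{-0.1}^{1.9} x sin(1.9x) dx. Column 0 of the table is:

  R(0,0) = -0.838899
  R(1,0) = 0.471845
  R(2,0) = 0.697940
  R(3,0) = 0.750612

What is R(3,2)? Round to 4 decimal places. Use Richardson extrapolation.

R(2,1) = (4·0.697940 − 0.471845) / 3 = 0.773305
R(3,1) = 0.750612 + (0.750612 − 0.697940)/3 = 0.768169
R(3,2) = (16·0.768169 − 0.773305) / 15 = 0.767827
(Column j=1 coincides with Simpson's rule on the same nodes.)

0.7678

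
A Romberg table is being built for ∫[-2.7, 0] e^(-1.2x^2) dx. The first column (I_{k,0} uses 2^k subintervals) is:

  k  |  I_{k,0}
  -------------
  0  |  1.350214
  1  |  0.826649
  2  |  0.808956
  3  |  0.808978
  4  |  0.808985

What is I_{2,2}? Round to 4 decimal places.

Richardson extrapolation on the trapezoidal column (denominator 4−1=3):
I_{1,1} = 0.826649 + (0.826649 − 1.350214)/3 = 0.652127
I_{2,1} = (4·0.808956 − 0.826649) / 3 = 0.803058
I_{2,2} = (16·0.803058 − 0.652127) / 15 = 0.813120

0.8131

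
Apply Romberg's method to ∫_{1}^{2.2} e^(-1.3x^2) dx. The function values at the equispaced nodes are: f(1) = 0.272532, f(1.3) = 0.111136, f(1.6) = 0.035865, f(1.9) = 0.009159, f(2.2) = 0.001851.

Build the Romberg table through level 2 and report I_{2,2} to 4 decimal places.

0.0827

I_{0,0} (trapezoid, 1 panel, h=1.2000): 0.164630
I_{1,0} (trapezoid, 2 panels, h=0.6000): 0.103834
I_{2,0} (trapezoid, 4 panels, h=0.3000): 0.088005
I_{1,1} = 0.103834 + (0.103834 − 0.164630)/3 = 0.083569
I_{2,1} = 0.088005 + (0.088005 − 0.103834)/3 = 0.082729
I_{2,2} = 0.082729 + (0.082729 − 0.083569)/15 = 0.082673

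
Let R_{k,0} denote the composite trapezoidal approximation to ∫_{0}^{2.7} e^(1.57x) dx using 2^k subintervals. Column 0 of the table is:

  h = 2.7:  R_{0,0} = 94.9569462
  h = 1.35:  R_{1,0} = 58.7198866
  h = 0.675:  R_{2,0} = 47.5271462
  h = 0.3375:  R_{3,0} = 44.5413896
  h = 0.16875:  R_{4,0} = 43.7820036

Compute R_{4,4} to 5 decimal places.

43.52769

Richardson extrapolation on the trapezoidal column (denominator 4−1=3):
R_{1,1} = 58.7198866 + (58.7198866 − 94.9569462)/3 = 46.6408667
R_{2,1} = (4·47.5271462 − 58.7198866) / 3 = 43.7962327
R_{3,1} = 44.5413896 + (44.5413896 − 47.5271462)/3 = 43.5461374
R_{4,1} = (4·43.7820036 − 44.5413896) / 3 = 43.5288749
R_{2,2} = (16·43.7962327 − 46.6408667) / 15 = 43.6065904
R_{3,2} = (16·43.5461374 − 43.7962327) / 15 = 43.5294644
R_{4,2} = 43.5288749 + (43.5288749 − 43.5461374)/15 = 43.5277241
R_{3,3} = 43.5294644 + (43.5294644 − 43.6065904)/63 = 43.5282402
R_{4,3} = 43.5277241 + (43.5277241 − 43.5294644)/63 = 43.5276965
R_{4,4} = (256·43.5276965 − 43.5282402) / 255 = 43.5276944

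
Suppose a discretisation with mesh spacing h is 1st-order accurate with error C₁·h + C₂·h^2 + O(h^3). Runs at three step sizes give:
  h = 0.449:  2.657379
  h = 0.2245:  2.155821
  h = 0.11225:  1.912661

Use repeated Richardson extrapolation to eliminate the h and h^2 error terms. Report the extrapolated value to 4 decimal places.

First eliminate the h term (factor 2^1 = 2):
  B₁ = (2·2.155821 − 2.657379)/1 = 1.654263
  B₂ = (2·1.912661 − 2.155821)/1 = 1.669501
Then eliminate the h^2 term (factor 2^2 = 4):
  (4·1.669501 − 1.654263)/3 = 1.674580

1.6746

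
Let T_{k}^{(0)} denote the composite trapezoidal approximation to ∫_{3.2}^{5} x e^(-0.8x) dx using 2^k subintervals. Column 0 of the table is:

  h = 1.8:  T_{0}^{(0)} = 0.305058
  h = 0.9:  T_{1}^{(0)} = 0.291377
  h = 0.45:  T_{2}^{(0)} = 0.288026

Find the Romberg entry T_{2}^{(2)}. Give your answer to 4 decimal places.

Richardson extrapolation on the trapezoidal column (denominator 4−1=3):
T_{1}^{(1)} = 0.291377 + (0.291377 − 0.305058)/3 = 0.286817
T_{2}^{(1)} = 0.288026 + (0.288026 − 0.291377)/3 = 0.286909
T_{2}^{(2)} = (16·0.286909 − 0.286817) / 15 = 0.286915

0.2869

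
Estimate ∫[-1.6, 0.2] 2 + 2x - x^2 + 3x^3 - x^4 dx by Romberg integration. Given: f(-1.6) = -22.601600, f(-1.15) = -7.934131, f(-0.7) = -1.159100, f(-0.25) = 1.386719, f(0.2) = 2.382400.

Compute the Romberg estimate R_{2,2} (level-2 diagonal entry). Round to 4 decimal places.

-7.2992

R_{0,0} (trapezoid, 1 panel, h=1.8000): -18.197280
R_{1,0} (trapezoid, 2 panels, h=0.9000): -10.141830
R_{2,0} (trapezoid, 4 panels, h=0.4500): -8.017250
R_{1,1} = -10.141830 + (-10.141830 − (-18.197280))/3 = -7.456680
R_{2,1} = -8.017250 + (-8.017250 − (-10.141830))/3 = -7.309057
R_{2,2} = -7.309057 + (-7.309057 − (-7.456680))/15 = -7.299215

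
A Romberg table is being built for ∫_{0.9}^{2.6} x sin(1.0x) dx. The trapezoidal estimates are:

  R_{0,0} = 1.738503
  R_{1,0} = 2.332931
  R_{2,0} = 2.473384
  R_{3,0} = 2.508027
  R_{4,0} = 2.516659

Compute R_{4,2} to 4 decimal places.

R_{3,1} = 2.508027 + (2.508027 − 2.473384)/3 = 2.519575
R_{4,1} = (4·2.516659 − 2.508027) / 3 = 2.519536
R_{4,2} = (16·2.519536 − 2.519575) / 15 = 2.519533

2.5195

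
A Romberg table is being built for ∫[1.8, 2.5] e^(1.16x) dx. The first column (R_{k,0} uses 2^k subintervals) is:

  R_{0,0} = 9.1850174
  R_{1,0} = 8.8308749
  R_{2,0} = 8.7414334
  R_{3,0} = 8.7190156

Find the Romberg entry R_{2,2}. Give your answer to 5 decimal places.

Richardson extrapolation on the trapezoidal column (denominator 4−1=3):
R_{1,1} = 8.8308749 + (8.8308749 − 9.1850174)/3 = 8.7128274
R_{2,1} = (4·8.7414334 − 8.8308749) / 3 = 8.7116196
R_{2,2} = 8.7116196 + (8.7116196 − 8.7128274)/15 = 8.7115391
(Column j=1 coincides with Simpson's rule on the same nodes.)

8.71154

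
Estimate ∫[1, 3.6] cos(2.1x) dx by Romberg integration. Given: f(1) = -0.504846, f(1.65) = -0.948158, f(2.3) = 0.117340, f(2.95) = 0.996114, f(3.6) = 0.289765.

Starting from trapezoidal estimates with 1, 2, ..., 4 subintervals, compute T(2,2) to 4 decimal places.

T(0,0) (trapezoid, 1 panel, h=2.6000): -0.279605
T(1,0) (trapezoid, 2 panels, h=1.3000): 0.012739
T(2,0) (trapezoid, 4 panels, h=0.6500): 0.037541
T(1,1) = 0.012739 + (0.012739 − (-0.279605))/3 = 0.110187
T(2,1) = 0.037541 + (0.037541 − 0.012739)/3 = 0.045808
T(2,2) = 0.045808 + (0.045808 − 0.110187)/15 = 0.041516

0.0415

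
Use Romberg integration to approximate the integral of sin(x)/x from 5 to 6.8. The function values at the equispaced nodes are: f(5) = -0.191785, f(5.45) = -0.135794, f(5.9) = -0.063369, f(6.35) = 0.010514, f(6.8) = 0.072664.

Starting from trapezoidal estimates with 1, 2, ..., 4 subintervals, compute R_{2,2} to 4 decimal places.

-0.1121

R_{0,0} (trapezoid, 1 panel, h=1.8000): -0.107209
R_{1,0} (trapezoid, 2 panels, h=0.9000): -0.110637
R_{2,0} (trapezoid, 4 panels, h=0.4500): -0.111694
R_{1,1} = -0.110637 + (-0.110637 − (-0.107209))/3 = -0.111780
R_{2,1} = -0.111694 + (-0.111694 − (-0.110637))/3 = -0.112046
R_{2,2} = -0.112046 + (-0.112046 − (-0.111780))/15 = -0.112064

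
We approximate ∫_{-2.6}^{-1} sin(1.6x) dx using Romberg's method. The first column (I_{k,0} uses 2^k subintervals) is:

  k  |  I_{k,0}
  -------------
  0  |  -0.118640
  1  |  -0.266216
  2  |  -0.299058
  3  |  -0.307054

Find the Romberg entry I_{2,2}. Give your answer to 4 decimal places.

-0.3096

Richardson extrapolation on the trapezoidal column (denominator 4−1=3):
I_{1,1} = -0.266216 + (-0.266216 − (-0.118640))/3 = -0.315408
I_{2,1} = (4·(-0.299058) − (-0.266216)) / 3 = -0.310005
I_{2,2} = -0.310005 + (-0.310005 − (-0.315408))/15 = -0.309645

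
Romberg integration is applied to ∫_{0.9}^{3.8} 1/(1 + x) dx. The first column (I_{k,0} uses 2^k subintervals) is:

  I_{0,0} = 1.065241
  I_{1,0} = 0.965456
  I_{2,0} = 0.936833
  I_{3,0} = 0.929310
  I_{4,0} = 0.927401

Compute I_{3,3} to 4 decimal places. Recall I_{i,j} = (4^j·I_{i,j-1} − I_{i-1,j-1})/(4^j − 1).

Richardson extrapolation on the trapezoidal column (denominator 4−1=3):
I_{1,1} = 0.965456 + (0.965456 − 1.065241)/3 = 0.932194
I_{2,1} = 0.936833 + (0.936833 − 0.965456)/3 = 0.927292
I_{3,1} = 0.929310 + (0.929310 − 0.936833)/3 = 0.926802
I_{2,2} = (16·0.927292 − 0.932194) / 15 = 0.926965
I_{3,2} = 0.926802 + (0.926802 − 0.927292)/15 = 0.926769
I_{3,3} = 0.926769 + (0.926769 − 0.926965)/63 = 0.926766
(Column j=1 coincides with Simpson's rule on the same nodes.)

0.9268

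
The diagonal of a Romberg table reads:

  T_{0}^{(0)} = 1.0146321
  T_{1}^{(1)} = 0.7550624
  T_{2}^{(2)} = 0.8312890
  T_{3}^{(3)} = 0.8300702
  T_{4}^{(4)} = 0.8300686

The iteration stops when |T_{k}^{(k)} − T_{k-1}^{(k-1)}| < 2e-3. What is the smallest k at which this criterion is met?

k = 3

|T_{1}^{(1)} − T_{0}^{(0)}| = 0.2595697 ≥ 2e-3
|T_{2}^{(2)} − T_{1}^{(1)}| = 0.0762266 ≥ 2e-3
|T_{3}^{(3)} − T_{2}^{(2)}| = 0.0012188 < 2e-3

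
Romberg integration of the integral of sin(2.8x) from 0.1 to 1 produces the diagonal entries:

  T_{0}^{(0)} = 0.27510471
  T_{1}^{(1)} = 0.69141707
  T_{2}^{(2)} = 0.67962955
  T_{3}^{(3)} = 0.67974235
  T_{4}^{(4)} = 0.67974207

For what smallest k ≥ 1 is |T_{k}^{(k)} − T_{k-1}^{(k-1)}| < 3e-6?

|T_{1}^{(1)} − T_{0}^{(0)}| = 0.41631236 ≥ 3e-6
|T_{2}^{(2)} − T_{1}^{(1)}| = 0.01178752 ≥ 3e-6
|T_{3}^{(3)} − T_{2}^{(2)}| = 0.00011280 ≥ 3e-6
|T_{4}^{(4)} − T_{3}^{(3)}| = 0.00000028 < 3e-6

k = 4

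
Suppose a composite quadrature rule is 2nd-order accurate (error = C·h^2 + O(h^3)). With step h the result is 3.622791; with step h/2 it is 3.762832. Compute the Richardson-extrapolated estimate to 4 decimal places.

The leading error scales as h^2; refining by a factor of 2 reduces it by 2^2 = 4.
Extrapolated value = (4·A(h/2) − A(h)) / (4 − 1)
= (4·3.762832 − 3.622791) / 3
= 11.428537 / 3 = 3.809512

3.8095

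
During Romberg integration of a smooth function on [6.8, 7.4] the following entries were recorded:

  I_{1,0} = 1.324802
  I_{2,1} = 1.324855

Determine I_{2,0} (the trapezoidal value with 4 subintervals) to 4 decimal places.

From I_{2,1} = (4·I_{2,0} − I_{1,0})/3, solve for I_{2,0}:
4·I_{2,0} = 3·1.324855 + 1.324802 = 5.299367
I_{2,0} = 1.324842

1.3248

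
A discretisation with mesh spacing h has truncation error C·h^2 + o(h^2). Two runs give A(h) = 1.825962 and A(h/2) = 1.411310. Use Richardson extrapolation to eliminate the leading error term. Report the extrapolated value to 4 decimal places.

The leading error scales as h^2; refining by a factor of 2 reduces it by 2^2 = 4.
Extrapolated value = (4·A(h/2) − A(h)) / (4 − 1)
= (4·1.411310 − 1.825962) / 3
= 3.819278 / 3 = 1.273093

1.2731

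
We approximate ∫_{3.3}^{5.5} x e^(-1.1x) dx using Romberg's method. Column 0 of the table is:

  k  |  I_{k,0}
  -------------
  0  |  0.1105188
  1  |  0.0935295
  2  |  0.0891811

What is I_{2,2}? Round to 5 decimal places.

Richardson extrapolation on the trapezoidal column (denominator 4−1=3):
I_{1,1} = 0.0935295 + (0.0935295 − 0.1105188)/3 = 0.0878664
I_{2,1} = 0.0891811 + (0.0891811 − 0.0935295)/3 = 0.0877316
I_{2,2} = (16·0.0877316 − 0.0878664) / 15 = 0.0877226

0.08772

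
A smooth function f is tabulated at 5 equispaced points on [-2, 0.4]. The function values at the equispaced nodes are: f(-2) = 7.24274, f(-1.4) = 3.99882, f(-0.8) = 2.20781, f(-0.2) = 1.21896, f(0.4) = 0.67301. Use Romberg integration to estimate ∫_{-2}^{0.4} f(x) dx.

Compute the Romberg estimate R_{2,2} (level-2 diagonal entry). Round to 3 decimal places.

6.637

R_{0,0} (trapezoid, 1 panel, h=2.4000): 9.49890
R_{1,0} (trapezoid, 2 panels, h=1.2000): 7.39882
R_{2,0} (trapezoid, 4 panels, h=0.6000): 6.83008
R_{1,1} = 7.39882 + (7.39882 − 9.49890)/3 = 6.69879
R_{2,1} = 6.83008 + (6.83008 − 7.39882)/3 = 6.64050
R_{2,2} = 6.64050 + (6.64050 − 6.69879)/15 = 6.63661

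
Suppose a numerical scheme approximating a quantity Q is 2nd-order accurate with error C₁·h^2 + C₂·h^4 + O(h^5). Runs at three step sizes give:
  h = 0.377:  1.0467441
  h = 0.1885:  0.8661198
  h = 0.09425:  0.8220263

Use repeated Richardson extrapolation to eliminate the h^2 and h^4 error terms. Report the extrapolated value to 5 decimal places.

First eliminate the h^2 term (factor 2^2 = 4):
  B₁ = (4·0.8661198 − 1.0467441)/3 = 0.8059117
  B₂ = (4·0.8220263 − 0.8661198)/3 = 0.8073285
Then eliminate the h^4 term (factor 2^4 = 16):
  (16·0.8073285 − 0.8059117)/15 = 0.8074230

0.80742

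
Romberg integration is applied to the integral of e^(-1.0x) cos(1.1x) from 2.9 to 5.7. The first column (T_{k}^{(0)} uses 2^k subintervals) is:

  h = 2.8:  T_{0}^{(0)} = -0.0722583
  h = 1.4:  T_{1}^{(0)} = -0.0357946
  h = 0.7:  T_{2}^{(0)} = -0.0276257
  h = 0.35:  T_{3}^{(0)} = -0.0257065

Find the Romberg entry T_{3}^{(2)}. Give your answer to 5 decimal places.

-0.02508

Richardson extrapolation on the trapezoidal column (denominator 4−1=3):
T_{2}^{(1)} = -0.0276257 + (-0.0276257 − (-0.0357946))/3 = -0.0249027
T_{3}^{(1)} = -0.0257065 + (-0.0257065 − (-0.0276257))/3 = -0.0250668
T_{3}^{(2)} = (16·(-0.0250668) − (-0.0249027)) / 15 = -0.0250777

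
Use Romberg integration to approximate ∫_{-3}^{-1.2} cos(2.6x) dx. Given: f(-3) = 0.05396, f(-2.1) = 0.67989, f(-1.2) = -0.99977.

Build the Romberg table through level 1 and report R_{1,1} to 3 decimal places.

0.532

R_{0,0} (trapezoid, 1 panel, h=1.8000): -0.85123
R_{1,0} (trapezoid, 2 panels, h=0.9000): 0.18629
R_{1,1} = 0.18629 + (0.18629 − (-0.85123))/3 = 0.53213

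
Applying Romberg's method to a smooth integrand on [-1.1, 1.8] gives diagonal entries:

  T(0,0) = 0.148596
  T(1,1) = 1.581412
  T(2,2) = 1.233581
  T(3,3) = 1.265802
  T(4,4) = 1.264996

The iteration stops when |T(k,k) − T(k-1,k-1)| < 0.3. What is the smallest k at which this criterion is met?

k = 3

|T(1,1) − T(0,0)| = 1.432816 ≥ 0.3
|T(2,2) − T(1,1)| = 0.347831 ≥ 0.3
|T(3,3) − T(2,2)| = 0.032221 < 0.3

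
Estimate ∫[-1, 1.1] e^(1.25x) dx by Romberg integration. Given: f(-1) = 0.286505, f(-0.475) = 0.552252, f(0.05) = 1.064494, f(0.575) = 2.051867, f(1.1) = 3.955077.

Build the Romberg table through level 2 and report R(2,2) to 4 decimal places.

R(0,0) (trapezoid, 1 panel, h=2.1000): 4.453661
R(1,0) (trapezoid, 2 panels, h=1.0500): 3.344549
R(2,0) (trapezoid, 4 panels, h=0.5250): 3.039437
R(1,1) = 3.344549 + (3.344549 − 4.453661)/3 = 2.974845
R(2,1) = 3.039437 + (3.039437 − 3.344549)/3 = 2.937733
R(2,2) = 2.937733 + (2.937733 − 2.974845)/15 = 2.935259

2.9353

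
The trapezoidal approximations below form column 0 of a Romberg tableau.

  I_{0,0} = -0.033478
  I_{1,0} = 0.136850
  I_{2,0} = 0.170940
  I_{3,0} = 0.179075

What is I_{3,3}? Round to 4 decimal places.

0.1818

I_{1,1} = 0.136850 + (0.136850 − (-0.033478))/3 = 0.193626
I_{2,1} = (4·0.170940 − 0.136850) / 3 = 0.182303
I_{3,1} = 0.179075 + (0.179075 − 0.170940)/3 = 0.181787
I_{2,2} = 0.182303 + (0.182303 − 0.193626)/15 = 0.181548
I_{3,2} = 0.181787 + (0.181787 − 0.182303)/15 = 0.181753
I_{3,3} = (64·0.181753 − 0.181548) / 63 = 0.181756
(Column j=1 coincides with Simpson's rule on the same nodes.)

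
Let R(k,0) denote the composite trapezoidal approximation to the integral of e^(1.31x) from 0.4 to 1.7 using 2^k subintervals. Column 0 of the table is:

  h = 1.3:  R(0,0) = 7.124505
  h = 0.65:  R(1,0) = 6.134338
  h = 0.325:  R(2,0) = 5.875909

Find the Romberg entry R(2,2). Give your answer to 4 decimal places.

5.7888

Richardson extrapolation on the trapezoidal column (denominator 4−1=3):
R(1,1) = (4·6.134338 − 7.124505) / 3 = 5.804282
R(2,1) = 5.875909 + (5.875909 − 6.134338)/3 = 5.789766
R(2,2) = (16·5.789766 − 5.804282) / 15 = 5.788798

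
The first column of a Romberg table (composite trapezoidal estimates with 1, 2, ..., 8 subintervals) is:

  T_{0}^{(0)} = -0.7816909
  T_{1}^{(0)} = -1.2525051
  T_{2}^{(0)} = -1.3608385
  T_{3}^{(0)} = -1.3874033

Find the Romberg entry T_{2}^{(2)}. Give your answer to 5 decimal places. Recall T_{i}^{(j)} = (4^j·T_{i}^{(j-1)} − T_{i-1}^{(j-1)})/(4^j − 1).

-1.39612

Richardson extrapolation on the trapezoidal column (denominator 4−1=3):
T_{1}^{(1)} = (4·(-1.2525051) − (-0.7816909)) / 3 = -1.4094432
T_{2}^{(1)} = (4·(-1.3608385) − (-1.2525051)) / 3 = -1.3969496
T_{2}^{(2)} = -1.3969496 + (-1.3969496 − (-1.4094432))/15 = -1.3961167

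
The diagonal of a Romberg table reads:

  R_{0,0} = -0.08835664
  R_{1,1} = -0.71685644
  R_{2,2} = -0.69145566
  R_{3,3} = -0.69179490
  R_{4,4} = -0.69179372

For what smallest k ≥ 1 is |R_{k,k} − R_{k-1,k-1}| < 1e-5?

|R_{1,1} − R_{0,0}| = 0.62849980 ≥ 1e-5
|R_{2,2} − R_{1,1}| = 0.02540078 ≥ 1e-5
|R_{3,3} − R_{2,2}| = 0.00033924 ≥ 1e-5
|R_{4,4} − R_{3,3}| = 0.00000118 < 1e-5

k = 4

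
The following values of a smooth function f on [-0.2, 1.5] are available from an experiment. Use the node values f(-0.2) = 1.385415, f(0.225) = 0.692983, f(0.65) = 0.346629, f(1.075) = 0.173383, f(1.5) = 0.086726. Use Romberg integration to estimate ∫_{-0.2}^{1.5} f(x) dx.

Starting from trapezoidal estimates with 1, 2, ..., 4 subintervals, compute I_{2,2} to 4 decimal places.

0.7969

I_{0,0} (trapezoid, 1 panel, h=1.7000): 1.251320
I_{1,0} (trapezoid, 2 panels, h=0.8500): 0.920295
I_{2,0} (trapezoid, 4 panels, h=0.4250): 0.828353
I_{1,1} = 0.920295 + (0.920295 − 1.251320)/3 = 0.809953
I_{2,1} = 0.828353 + (0.828353 − 0.920295)/3 = 0.797706
I_{2,2} = 0.797706 + (0.797706 − 0.809953)/15 = 0.796890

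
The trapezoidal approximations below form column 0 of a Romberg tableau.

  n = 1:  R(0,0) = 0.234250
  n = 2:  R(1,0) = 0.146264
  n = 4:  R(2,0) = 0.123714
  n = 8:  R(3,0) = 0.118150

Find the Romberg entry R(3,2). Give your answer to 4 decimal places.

R(2,1) = (4·0.123714 − 0.146264) / 3 = 0.116197
R(3,1) = (4·0.118150 − 0.123714) / 3 = 0.116295
R(3,2) = 0.116295 + (0.116295 − 0.116197)/15 = 0.116302

0.1163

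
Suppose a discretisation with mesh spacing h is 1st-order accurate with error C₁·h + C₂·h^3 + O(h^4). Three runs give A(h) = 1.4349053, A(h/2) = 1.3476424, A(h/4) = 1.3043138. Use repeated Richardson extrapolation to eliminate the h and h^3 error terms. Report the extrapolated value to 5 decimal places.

1.26107

First eliminate the h term (factor 2^1 = 2):
  B₁ = (2·1.3476424 − 1.4349053)/1 = 1.2603795
  B₂ = (2·1.3043138 − 1.3476424)/1 = 1.2609852
Then eliminate the h^3 term (factor 2^3 = 8):
  (8·1.2609852 − 1.2603795)/7 = 1.2610717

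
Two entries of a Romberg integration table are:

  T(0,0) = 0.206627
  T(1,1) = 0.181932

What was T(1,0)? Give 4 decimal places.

From T(1,1) = (4·T(1,0) − T(0,0))/3, solve for T(1,0):
4·T(1,0) = 3·0.181932 + 0.206627 = 0.752423
T(1,0) = 0.188106

0.1881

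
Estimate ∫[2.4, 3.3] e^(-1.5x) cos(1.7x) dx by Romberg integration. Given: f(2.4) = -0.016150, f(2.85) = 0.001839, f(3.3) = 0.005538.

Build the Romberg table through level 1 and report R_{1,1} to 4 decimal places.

-0.0005

R_{0,0} (trapezoid, 1 panel, h=0.9000): -0.004775
R_{1,0} (trapezoid, 2 panels, h=0.4500): -0.001560
R_{1,1} = -0.001560 + (-0.001560 − (-0.004775))/3 = -0.000488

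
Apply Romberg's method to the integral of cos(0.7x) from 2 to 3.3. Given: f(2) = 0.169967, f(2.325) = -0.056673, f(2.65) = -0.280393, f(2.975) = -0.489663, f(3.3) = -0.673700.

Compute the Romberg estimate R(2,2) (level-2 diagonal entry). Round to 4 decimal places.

R(0,0) (trapezoid, 1 panel, h=1.3000): -0.327426
R(1,0) (trapezoid, 2 panels, h=0.6500): -0.345969
R(2,0) (trapezoid, 4 panels, h=0.3250): -0.350544
R(1,1) = -0.345969 + (-0.345969 − (-0.327426))/3 = -0.352150
R(2,1) = -0.350544 + (-0.350544 − (-0.345969))/3 = -0.352069
R(2,2) = -0.352069 + (-0.352069 − (-0.352150))/15 = -0.352064

-0.3521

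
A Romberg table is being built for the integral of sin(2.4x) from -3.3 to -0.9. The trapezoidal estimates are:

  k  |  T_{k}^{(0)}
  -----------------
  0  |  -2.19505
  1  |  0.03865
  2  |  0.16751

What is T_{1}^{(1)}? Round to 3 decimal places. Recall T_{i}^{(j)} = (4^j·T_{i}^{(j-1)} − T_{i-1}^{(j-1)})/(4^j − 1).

0.783

Richardson extrapolation on the trapezoidal column (denominator 4−1=3):
T_{1}^{(1)} = (4·0.03865 − (-2.19505)) / 3 = 0.78322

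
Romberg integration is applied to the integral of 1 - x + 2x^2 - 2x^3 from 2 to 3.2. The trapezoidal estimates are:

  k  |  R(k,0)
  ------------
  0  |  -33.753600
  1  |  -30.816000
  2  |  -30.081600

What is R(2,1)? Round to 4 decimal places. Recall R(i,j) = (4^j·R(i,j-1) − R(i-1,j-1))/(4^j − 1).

Richardson extrapolation on the trapezoidal column (denominator 4−1=3):
R(2,1) = (4·(-30.081600) − (-30.816000)) / 3 = -29.836800

-29.8368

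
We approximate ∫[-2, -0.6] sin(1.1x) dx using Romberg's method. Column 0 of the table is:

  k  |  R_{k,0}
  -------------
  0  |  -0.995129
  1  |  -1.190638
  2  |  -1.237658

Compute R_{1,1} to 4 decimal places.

Richardson extrapolation on the trapezoidal column (denominator 4−1=3):
R_{1,1} = (4·(-1.190638) − (-0.995129)) / 3 = -1.255808

-1.2558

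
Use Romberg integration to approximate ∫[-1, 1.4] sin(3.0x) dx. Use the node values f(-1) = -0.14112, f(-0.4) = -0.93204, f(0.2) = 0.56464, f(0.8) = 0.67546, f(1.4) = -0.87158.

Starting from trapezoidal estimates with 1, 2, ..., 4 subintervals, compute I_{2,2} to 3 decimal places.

I_{0,0} (trapezoid, 1 panel, h=2.4000): -1.21524
I_{1,0} (trapezoid, 2 panels, h=1.2000): 0.06995
I_{2,0} (trapezoid, 4 panels, h=0.6000): -0.11897
I_{1,1} = 0.06995 + (0.06995 − (-1.21524))/3 = 0.49835
I_{2,1} = -0.11897 + (-0.11897 − 0.06995)/3 = -0.18194
I_{2,2} = -0.18194 + (-0.18194 − 0.49835)/15 = -0.22729

-0.227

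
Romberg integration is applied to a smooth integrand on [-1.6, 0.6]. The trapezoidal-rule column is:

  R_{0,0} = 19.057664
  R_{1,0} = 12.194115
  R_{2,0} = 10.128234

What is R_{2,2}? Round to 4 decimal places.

Richardson extrapolation on the trapezoidal column (denominator 4−1=3):
R_{1,1} = 12.194115 + (12.194115 − 19.057664)/3 = 9.906265
R_{2,1} = (4·10.128234 − 12.194115) / 3 = 9.439607
R_{2,2} = (16·9.439607 − 9.906265) / 15 = 9.408496

9.4085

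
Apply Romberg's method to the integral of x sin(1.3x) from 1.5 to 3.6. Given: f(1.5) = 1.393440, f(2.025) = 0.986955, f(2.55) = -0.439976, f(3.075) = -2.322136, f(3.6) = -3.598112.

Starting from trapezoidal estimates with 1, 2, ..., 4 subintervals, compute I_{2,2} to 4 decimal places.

I_{0,0} (trapezoid, 1 panel, h=2.1000): -2.314906
I_{1,0} (trapezoid, 2 panels, h=1.0500): -1.619428
I_{2,0} (trapezoid, 4 panels, h=0.5250): -1.510684
I_{1,1} = -1.619428 + (-1.619428 − (-2.314906))/3 = -1.387602
I_{2,1} = -1.510684 + (-1.510684 − (-1.619428))/3 = -1.474436
I_{2,2} = -1.474436 + (-1.474436 − (-1.387602))/15 = -1.480225

-1.4802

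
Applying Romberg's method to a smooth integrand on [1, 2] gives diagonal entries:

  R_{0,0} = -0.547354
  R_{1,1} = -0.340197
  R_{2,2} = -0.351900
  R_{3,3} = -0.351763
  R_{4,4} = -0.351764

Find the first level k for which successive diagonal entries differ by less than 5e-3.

|R_{1,1} − R_{0,0}| = 0.207157 ≥ 5e-3
|R_{2,2} − R_{1,1}| = 0.011703 ≥ 5e-3
|R_{3,3} − R_{2,2}| = 0.000137 < 5e-3

k = 3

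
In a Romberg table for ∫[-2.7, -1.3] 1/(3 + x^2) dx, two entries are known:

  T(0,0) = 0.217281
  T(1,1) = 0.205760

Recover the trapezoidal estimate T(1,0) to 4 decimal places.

From T(1,1) = (4·T(1,0) − T(0,0))/3, solve for T(1,0):
4·T(1,0) = 3·0.205760 + 0.217281 = 0.834561
T(1,0) = 0.208640

0.2086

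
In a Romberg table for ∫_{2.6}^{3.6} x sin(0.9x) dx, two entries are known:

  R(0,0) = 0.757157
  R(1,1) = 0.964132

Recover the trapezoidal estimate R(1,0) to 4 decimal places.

0.9124

From R(1,1) = (4·R(1,0) − R(0,0))/3, solve for R(1,0):
4·R(1,0) = 3·0.964132 + 0.757157 = 3.649553
R(1,0) = 0.912388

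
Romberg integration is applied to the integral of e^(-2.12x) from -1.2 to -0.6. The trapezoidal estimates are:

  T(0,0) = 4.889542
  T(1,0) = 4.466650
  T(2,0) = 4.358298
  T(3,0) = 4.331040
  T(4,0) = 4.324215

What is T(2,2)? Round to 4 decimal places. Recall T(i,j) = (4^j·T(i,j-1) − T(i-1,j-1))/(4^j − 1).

4.3219

Richardson extrapolation on the trapezoidal column (denominator 4−1=3):
T(1,1) = (4·4.466650 − 4.889542) / 3 = 4.325686
T(2,1) = 4.358298 + (4.358298 − 4.466650)/3 = 4.322181
T(2,2) = (16·4.322181 − 4.325686) / 15 = 4.321947
(Column j=1 coincides with Simpson's rule on the same nodes.)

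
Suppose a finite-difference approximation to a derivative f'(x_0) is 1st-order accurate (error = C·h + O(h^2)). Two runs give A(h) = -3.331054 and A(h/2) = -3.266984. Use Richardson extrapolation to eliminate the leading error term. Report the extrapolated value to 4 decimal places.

-3.2029

The leading error scales as h; refining by a factor of 2 reduces it by 2^1 = 2.
Extrapolated value = (2·A(h/2) − A(h)) / (2 − 1)
= (2·(-3.266984) − (-3.331054)) / 1
= -3.202914 / 1 = -3.202914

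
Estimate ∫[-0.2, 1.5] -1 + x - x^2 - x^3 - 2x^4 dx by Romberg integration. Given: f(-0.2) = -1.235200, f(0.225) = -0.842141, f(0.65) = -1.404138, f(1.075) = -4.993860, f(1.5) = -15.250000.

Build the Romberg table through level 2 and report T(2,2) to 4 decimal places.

-6.0255

T(0,0) (trapezoid, 1 panel, h=1.7000): -14.012420
T(1,0) (trapezoid, 2 panels, h=0.8500): -8.199727
T(2,0) (trapezoid, 4 panels, h=0.4250): -6.580164
T(1,1) = -8.199727 + (-8.199727 − (-14.012420))/3 = -6.262163
T(2,1) = -6.580164 + (-6.580164 − (-8.199727))/3 = -6.040310
T(2,2) = -6.040310 + (-6.040310 − (-6.262163))/15 = -6.025520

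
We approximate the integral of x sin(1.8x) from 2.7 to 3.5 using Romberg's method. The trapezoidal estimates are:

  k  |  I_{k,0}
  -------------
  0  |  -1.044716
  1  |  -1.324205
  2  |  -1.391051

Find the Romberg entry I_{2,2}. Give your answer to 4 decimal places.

-1.4131

I_{1,1} = -1.324205 + (-1.324205 − (-1.044716))/3 = -1.417368
I_{2,1} = -1.391051 + (-1.391051 − (-1.324205))/3 = -1.413333
I_{2,2} = -1.413333 + (-1.413333 − (-1.417368))/15 = -1.413064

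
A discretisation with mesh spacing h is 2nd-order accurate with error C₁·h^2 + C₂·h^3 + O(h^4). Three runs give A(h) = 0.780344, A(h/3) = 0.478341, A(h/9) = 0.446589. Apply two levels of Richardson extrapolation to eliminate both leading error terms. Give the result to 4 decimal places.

First eliminate the h^2 term (factor 3^2 = 9):
  B₁ = (9·0.478341 − 0.780344)/8 = 0.440591
  B₂ = (9·0.446589 − 0.478341)/8 = 0.442620
Then eliminate the h^3 term (factor 3^3 = 27):
  (27·0.442620 − 0.440591)/26 = 0.442698

0.4427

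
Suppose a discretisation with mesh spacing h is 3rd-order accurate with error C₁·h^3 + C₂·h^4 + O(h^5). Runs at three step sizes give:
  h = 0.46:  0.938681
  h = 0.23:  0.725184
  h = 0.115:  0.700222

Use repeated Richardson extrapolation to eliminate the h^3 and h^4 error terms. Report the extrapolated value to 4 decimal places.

First eliminate the h^3 term (factor 2^3 = 8):
  B₁ = (8·0.725184 − 0.938681)/7 = 0.694684
  B₂ = (8·0.700222 − 0.725184)/7 = 0.696656
Then eliminate the h^4 term (factor 2^4 = 16):
  (16·0.696656 − 0.694684)/15 = 0.696787

0.6968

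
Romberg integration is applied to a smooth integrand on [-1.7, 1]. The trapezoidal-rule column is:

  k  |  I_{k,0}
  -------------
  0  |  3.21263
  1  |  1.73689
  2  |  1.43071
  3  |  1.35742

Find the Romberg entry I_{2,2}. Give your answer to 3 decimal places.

Richardson extrapolation on the trapezoidal column (denominator 4−1=3):
I_{1,1} = (4·1.73689 − 3.21263) / 3 = 1.24498
I_{2,1} = (4·1.43071 − 1.73689) / 3 = 1.32865
I_{2,2} = (16·1.32865 − 1.24498) / 15 = 1.33423
(Column j=1 coincides with Simpson's rule on the same nodes.)

1.334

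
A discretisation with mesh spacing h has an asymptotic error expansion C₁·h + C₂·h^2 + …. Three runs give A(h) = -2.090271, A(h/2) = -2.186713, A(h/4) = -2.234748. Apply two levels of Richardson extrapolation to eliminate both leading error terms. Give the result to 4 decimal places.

First eliminate the h term (factor 2^1 = 2):
  B₁ = (2·(-2.186713) − (-2.090271))/1 = -2.283155
  B₂ = (2·(-2.234748) − (-2.186713))/1 = -2.282783
Then eliminate the h^2 term (factor 2^2 = 4):
  (4·(-2.282783) − (-2.283155))/3 = -2.282659

-2.2827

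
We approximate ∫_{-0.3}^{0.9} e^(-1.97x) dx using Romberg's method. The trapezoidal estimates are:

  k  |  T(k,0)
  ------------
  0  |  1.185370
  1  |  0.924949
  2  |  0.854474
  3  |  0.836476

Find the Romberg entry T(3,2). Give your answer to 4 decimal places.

Richardson extrapolation on the trapezoidal column (denominator 4−1=3):
T(2,1) = (4·0.854474 − 0.924949) / 3 = 0.830982
T(3,1) = (4·0.836476 − 0.854474) / 3 = 0.830477
T(3,2) = 0.830477 + (0.830477 − 0.830982)/15 = 0.830443
(Column j=1 coincides with Simpson's rule on the same nodes.)

0.8304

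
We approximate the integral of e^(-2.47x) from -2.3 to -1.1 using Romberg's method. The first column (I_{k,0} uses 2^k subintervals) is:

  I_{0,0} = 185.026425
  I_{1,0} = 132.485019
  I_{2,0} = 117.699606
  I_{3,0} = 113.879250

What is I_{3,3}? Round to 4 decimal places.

Richardson extrapolation on the trapezoidal column (denominator 4−1=3):
I_{1,1} = (4·132.485019 − 185.026425) / 3 = 114.971217
I_{2,1} = (4·117.699606 − 132.485019) / 3 = 112.771135
I_{3,1} = 113.879250 + (113.879250 − 117.699606)/3 = 112.605798
I_{2,2} = 112.771135 + (112.771135 − 114.971217)/15 = 112.624463
I_{3,2} = (16·112.605798 − 112.771135) / 15 = 112.594776
I_{3,3} = (64·112.594776 − 112.624463) / 63 = 112.594305

112.5943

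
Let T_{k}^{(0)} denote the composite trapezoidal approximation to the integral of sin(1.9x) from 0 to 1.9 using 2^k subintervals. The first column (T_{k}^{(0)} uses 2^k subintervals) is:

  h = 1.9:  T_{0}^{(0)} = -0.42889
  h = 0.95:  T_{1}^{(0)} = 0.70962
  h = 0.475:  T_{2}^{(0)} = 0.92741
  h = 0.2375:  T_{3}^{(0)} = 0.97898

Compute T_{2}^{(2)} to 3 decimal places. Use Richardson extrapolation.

Richardson extrapolation on the trapezoidal column (denominator 4−1=3):
T_{1}^{(1)} = 0.70962 + (0.70962 − (-0.42889))/3 = 1.08912
T_{2}^{(1)} = 0.92741 + (0.92741 − 0.70962)/3 = 1.00001
T_{2}^{(2)} = (16·1.00001 − 1.08912) / 15 = 0.99407

0.994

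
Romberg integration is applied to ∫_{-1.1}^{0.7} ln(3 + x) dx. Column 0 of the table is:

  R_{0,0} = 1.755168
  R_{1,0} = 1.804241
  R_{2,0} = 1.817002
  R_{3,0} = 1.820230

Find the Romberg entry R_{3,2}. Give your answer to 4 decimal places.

1.8213

R_{2,1} = (4·1.817002 − 1.804241) / 3 = 1.821256
R_{3,1} = 1.820230 + (1.820230 − 1.817002)/3 = 1.821306
R_{3,2} = 1.821306 + (1.821306 − 1.821256)/15 = 1.821309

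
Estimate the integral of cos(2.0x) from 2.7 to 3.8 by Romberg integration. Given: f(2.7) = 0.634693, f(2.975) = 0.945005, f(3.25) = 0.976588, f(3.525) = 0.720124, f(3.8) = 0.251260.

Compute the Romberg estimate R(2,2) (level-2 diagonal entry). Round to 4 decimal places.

R(0,0) (trapezoid, 1 panel, h=1.1000): 0.487274
R(1,0) (trapezoid, 2 panels, h=0.5500): 0.780760
R(2,0) (trapezoid, 4 panels, h=0.2750): 0.848291
R(1,1) = 0.780760 + (0.780760 − 0.487274)/3 = 0.878589
R(2,1) = 0.848291 + (0.848291 − 0.780760)/3 = 0.870801
R(2,2) = 0.870801 + (0.870801 − 0.878589)/15 = 0.870282

0.8703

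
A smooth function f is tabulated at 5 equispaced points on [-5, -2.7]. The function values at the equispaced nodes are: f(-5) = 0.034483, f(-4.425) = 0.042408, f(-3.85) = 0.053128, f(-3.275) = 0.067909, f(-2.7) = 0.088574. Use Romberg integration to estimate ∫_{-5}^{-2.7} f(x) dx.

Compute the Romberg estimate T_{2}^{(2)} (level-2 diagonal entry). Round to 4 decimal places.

T_{0}^{(0)} (trapezoid, 1 panel, h=2.3000): 0.141516
T_{1}^{(0)} (trapezoid, 2 panels, h=1.1500): 0.131855
T_{2}^{(0)} (trapezoid, 4 panels, h=0.5750): 0.129360
T_{1}^{(1)} = 0.131855 + (0.131855 − 0.141516)/3 = 0.128635
T_{2}^{(1)} = 0.129360 + (0.129360 − 0.131855)/3 = 0.128528
T_{2}^{(2)} = 0.128528 + (0.128528 − 0.128635)/15 = 0.128521

0.1285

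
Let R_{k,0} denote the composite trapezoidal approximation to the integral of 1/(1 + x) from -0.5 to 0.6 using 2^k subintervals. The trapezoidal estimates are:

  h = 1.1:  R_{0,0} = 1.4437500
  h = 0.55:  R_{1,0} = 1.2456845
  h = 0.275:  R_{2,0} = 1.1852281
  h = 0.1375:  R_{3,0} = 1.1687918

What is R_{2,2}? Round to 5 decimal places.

1.16410

R_{1,1} = (4·1.2456845 − 1.4437500) / 3 = 1.1796627
R_{2,1} = 1.1852281 + (1.1852281 − 1.2456845)/3 = 1.1650760
R_{2,2} = (16·1.1650760 − 1.1796627) / 15 = 1.1641036
(Column j=1 coincides with Simpson's rule on the same nodes.)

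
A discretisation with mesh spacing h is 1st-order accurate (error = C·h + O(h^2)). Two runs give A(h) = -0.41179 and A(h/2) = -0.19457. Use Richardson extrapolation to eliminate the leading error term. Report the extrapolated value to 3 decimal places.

The leading error scales as h; refining by a factor of 2 reduces it by 2^1 = 2.
Extrapolated value = (2·A(h/2) − A(h)) / (2 − 1)
= (2·(-0.19457) − (-0.41179)) / 1
= 0.02265 / 1 = 0.02265

0.023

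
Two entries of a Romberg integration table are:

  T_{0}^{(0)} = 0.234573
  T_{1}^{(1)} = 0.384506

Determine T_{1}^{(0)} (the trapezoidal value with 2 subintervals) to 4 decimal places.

0.3470

From T_{1}^{(1)} = (4·T_{1}^{(0)} − T_{0}^{(0)})/3, solve for T_{1}^{(0)}:
4·T_{1}^{(0)} = 3·0.384506 + 0.234573 = 1.388091
T_{1}^{(0)} = 0.347023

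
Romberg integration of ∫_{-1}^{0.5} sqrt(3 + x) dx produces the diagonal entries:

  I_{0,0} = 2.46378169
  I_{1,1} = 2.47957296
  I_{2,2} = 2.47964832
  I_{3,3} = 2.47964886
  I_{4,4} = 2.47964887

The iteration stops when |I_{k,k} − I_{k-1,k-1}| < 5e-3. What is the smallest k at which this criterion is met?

k = 2

|I_{1,1} − I_{0,0}| = 0.01579127 ≥ 5e-3
|I_{2,2} − I_{1,1}| = 0.00007536 < 5e-3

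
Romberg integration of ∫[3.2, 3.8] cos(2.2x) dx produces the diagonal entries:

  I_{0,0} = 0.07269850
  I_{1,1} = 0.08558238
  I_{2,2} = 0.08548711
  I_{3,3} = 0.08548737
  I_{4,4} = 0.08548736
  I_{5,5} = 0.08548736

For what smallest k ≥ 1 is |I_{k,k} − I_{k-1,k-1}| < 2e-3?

k = 2

|I_{1,1} − I_{0,0}| = 0.01288388 ≥ 2e-3
|I_{2,2} − I_{1,1}| = 0.00009527 < 2e-3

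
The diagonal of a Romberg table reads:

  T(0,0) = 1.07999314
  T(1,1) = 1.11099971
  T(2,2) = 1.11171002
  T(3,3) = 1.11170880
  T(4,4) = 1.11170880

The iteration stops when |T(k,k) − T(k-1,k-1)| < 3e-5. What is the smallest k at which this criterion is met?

|T(1,1) − T(0,0)| = 0.03100657 ≥ 3e-5
|T(2,2) − T(1,1)| = 0.00071031 ≥ 3e-5
|T(3,3) − T(2,2)| = 0.00000122 < 3e-5

k = 3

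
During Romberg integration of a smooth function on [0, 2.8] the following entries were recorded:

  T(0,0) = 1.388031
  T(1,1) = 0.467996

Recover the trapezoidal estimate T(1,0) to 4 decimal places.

From T(1,1) = (4·T(1,0) − T(0,0))/3, solve for T(1,0):
4·T(1,0) = 3·0.467996 + 1.388031 = 2.792019
T(1,0) = 0.698005

0.6980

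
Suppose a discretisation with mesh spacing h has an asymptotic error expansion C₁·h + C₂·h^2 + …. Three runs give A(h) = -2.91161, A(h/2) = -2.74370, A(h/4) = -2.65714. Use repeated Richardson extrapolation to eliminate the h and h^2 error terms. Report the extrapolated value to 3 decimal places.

First eliminate the h term (factor 2^1 = 2):
  B₁ = (2·(-2.74370) − (-2.91161))/1 = -2.57579
  B₂ = (2·(-2.65714) − (-2.74370))/1 = -2.57058
Then eliminate the h^2 term (factor 2^2 = 4):
  (4·(-2.57058) − (-2.57579))/3 = -2.56884

-2.569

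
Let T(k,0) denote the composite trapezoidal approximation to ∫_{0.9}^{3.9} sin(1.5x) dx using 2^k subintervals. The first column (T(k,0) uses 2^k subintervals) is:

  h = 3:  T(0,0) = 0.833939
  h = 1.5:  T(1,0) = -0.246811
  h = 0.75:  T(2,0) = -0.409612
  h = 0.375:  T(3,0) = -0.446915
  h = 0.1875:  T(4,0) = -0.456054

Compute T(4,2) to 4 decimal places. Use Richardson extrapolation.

-0.4591

T(3,1) = -0.446915 + (-0.446915 − (-0.409612))/3 = -0.459349
T(4,1) = -0.456054 + (-0.456054 − (-0.446915))/3 = -0.459100
T(4,2) = (16·(-0.459100) − (-0.459349)) / 15 = -0.459083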